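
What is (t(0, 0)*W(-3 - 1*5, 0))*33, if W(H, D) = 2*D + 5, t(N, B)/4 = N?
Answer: 0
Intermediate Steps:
t(N, B) = 4*N
W(H, D) = 5 + 2*D
(t(0, 0)*W(-3 - 1*5, 0))*33 = ((4*0)*(5 + 2*0))*33 = (0*(5 + 0))*33 = (0*5)*33 = 0*33 = 0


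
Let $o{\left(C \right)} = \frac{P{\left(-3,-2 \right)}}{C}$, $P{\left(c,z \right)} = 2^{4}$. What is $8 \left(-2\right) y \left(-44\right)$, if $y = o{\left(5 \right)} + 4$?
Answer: $\frac{25344}{5} \approx 5068.8$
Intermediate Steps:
$P{\left(c,z \right)} = 16$
$o{\left(C \right)} = \frac{16}{C}$
$y = \frac{36}{5}$ ($y = \frac{16}{5} + 4 = \frac{36}{5} \approx 7.2$)
$8 \left(-2\right) y \left(-44\right) = 8 \left(-2\right) \frac{36}{5} \left(-44\right) = \left(-16\right) \frac{36}{5} \left(-44\right) = \left(- \frac{576}{5}\right) \left(-44\right) = \frac{25344}{5}$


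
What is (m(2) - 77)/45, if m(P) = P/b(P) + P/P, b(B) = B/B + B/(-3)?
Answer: -14/9 ≈ -1.5556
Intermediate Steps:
b(B) = 1 - B/3 (b(B) = 1 + B*(-1/3) = 1 - B/3)
m(P) = 1 + P/(1 - P/3) (m(P) = P/(1 - P/3) + P/P = P/(1 - P/3) + 1 = 1 + P/(1 - P/3))
(m(2) - 77)/45 = ((-3 - 2*2)/(-3 + 2) - 77)/45 = ((-3 - 4)/(-1) - 77)*(1/45) = (-1*(-7) - 77)*(1/45) = (7 - 77)*(1/45) = -70*1/45 = -14/9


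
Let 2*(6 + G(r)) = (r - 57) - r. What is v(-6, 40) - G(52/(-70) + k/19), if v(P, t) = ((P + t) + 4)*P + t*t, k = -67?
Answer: 2813/2 ≈ 1406.5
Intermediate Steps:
G(r) = -69/2 (G(r) = -6 + ((r - 57) - r)/2 = -6 + ((-57 + r) - r)/2 = -6 + (½)*(-57) = -6 - 57/2 = -69/2)
v(P, t) = t² + P*(4 + P + t) (v(P, t) = (4 + P + t)*P + t² = P*(4 + P + t) + t² = t² + P*(4 + P + t))
v(-6, 40) - G(52/(-70) + k/19) = ((-6)² + 40² + 4*(-6) - 6*40) - 1*(-69/2) = (36 + 1600 - 24 - 240) + 69/2 = 1372 + 69/2 = 2813/2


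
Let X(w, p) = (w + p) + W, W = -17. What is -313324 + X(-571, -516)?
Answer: -314428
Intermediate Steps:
X(w, p) = -17 + p + w (X(w, p) = (w + p) - 17 = (p + w) - 17 = -17 + p + w)
-313324 + X(-571, -516) = -313324 + (-17 - 516 - 571) = -313324 - 1104 = -314428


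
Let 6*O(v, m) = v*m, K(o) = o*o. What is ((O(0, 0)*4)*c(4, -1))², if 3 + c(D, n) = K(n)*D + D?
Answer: 0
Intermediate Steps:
K(o) = o²
c(D, n) = -3 + D + D*n² (c(D, n) = -3 + (n²*D + D) = -3 + (D*n² + D) = -3 + (D + D*n²) = -3 + D + D*n²)
O(v, m) = m*v/6 (O(v, m) = (v*m)/6 = (m*v)/6 = m*v/6)
((O(0, 0)*4)*c(4, -1))² = ((((⅙)*0*0)*4)*(-3 + 4 + 4*(-1)²))² = ((0*4)*(-3 + 4 + 4*1))² = (0*(-3 + 4 + 4))² = (0*5)² = 0² = 0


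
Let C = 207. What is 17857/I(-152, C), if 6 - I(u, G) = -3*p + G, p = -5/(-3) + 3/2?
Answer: -35714/383 ≈ -93.248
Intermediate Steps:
p = 19/6 (p = -5*(-⅓) + 3*(½) = 5/3 + 3/2 = 19/6 ≈ 3.1667)
I(u, G) = 31/2 - G (I(u, G) = 6 - (-3*19/6 + G) = 6 - (-19/2 + G) = 6 + (19/2 - G) = 31/2 - G)
17857/I(-152, C) = 17857/(31/2 - 1*207) = 17857/(31/2 - 207) = 17857/(-383/2) = 17857*(-2/383) = -35714/383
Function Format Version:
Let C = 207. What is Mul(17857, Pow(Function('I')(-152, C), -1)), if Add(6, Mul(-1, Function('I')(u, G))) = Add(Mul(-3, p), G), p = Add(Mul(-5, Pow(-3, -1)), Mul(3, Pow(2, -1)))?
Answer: Rational(-35714, 383) ≈ -93.248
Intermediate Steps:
p = Rational(19, 6) (p = Add(Mul(-5, Rational(-1, 3)), Mul(3, Rational(1, 2))) = Add(Rational(5, 3), Rational(3, 2)) = Rational(19, 6) ≈ 3.1667)
Function('I')(u, G) = Add(Rational(31, 2), Mul(-1, G)) (Function('I')(u, G) = Add(6, Mul(-1, Add(Mul(-3, Rational(19, 6)), G))) = Add(6, Mul(-1, Add(Rational(-19, 2), G))) = Add(6, Add(Rational(19, 2), Mul(-1, G))) = Add(Rational(31, 2), Mul(-1, G)))
Mul(17857, Pow(Function('I')(-152, C), -1)) = Mul(17857, Pow(Add(Rational(31, 2), Mul(-1, 207)), -1)) = Mul(17857, Pow(Add(Rational(31, 2), -207), -1)) = Mul(17857, Pow(Rational(-383, 2), -1)) = Mul(17857, Rational(-2, 383)) = Rational(-35714, 383)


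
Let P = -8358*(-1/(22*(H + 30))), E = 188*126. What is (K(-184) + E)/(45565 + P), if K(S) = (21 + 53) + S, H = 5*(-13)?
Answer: 648395/1252739 ≈ 0.51758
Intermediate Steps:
E = 23688
H = -65
K(S) = 74 + S
P = -597/55 (P = -8358*(-1/(22*(-65 + 30))) = -8358/((-35*(-22))) = -8358/770 = -8358*1/770 = -597/55 ≈ -10.855)
(K(-184) + E)/(45565 + P) = ((74 - 184) + 23688)/(45565 - 597/55) = (-110 + 23688)/(2505478/55) = 23578*(55/2505478) = 648395/1252739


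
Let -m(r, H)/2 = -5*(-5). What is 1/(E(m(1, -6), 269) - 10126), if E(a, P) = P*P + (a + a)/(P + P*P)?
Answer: 7263/452012795 ≈ 1.6068e-5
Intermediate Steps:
m(r, H) = -50 (m(r, H) = -(-10)*(-5) = -2*25 = -50)
E(a, P) = P² + 2*a/(P + P²) (E(a, P) = P² + (2*a)/(P + P²) = P² + 2*a/(P + P²))
1/(E(m(1, -6), 269) - 10126) = 1/((269³ + 269⁴ + 2*(-50))/(269*(1 + 269)) - 10126) = 1/((1/269)*(19465109 + 5236114321 - 100)/270 - 10126) = 1/((1/269)*(1/270)*5255579330 - 10126) = 1/(525557933/7263 - 10126) = 1/(452012795/7263) = 7263/452012795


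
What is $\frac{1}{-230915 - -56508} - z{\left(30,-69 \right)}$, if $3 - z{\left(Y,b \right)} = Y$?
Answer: $\frac{4708988}{174407} \approx 27.0$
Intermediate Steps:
$z{\left(Y,b \right)} = 3 - Y$
$\frac{1}{-230915 - -56508} - z{\left(30,-69 \right)} = \frac{1}{-230915 - -56508} - \left(3 - 30\right) = \frac{1}{-230915 + \left(-74588 + 131096\right)} - \left(3 - 30\right) = \frac{1}{-230915 + 56508} - -27 = \frac{1}{-174407} + 27 = - \frac{1}{174407} + 27 = \frac{4708988}{174407}$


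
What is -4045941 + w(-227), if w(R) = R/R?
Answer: -4045940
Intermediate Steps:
w(R) = 1
-4045941 + w(-227) = -4045941 + 1 = -4045940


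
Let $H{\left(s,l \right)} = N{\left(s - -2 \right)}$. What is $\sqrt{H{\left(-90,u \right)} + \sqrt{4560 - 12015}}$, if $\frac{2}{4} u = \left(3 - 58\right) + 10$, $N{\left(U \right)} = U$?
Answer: $\sqrt{-88 + i \sqrt{7455}} \approx 4.2002 + 10.278 i$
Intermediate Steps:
$u = -90$ ($u = 2 \left(\left(3 - 58\right) + 10\right) = 2 \left(-55 + 10\right) = 2 \left(-45\right) = -90$)
$H{\left(s,l \right)} = 2 + s$ ($H{\left(s,l \right)} = s - -2 = s + 2 = 2 + s$)
$\sqrt{H{\left(-90,u \right)} + \sqrt{4560 - 12015}} = \sqrt{\left(2 - 90\right) + \sqrt{4560 - 12015}} = \sqrt{-88 + \sqrt{-7455}} = \sqrt{-88 + i \sqrt{7455}}$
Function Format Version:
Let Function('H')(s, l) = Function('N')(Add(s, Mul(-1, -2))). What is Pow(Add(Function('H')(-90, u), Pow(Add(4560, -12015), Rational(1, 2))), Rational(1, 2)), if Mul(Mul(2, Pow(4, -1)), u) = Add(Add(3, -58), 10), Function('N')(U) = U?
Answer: Pow(Add(-88, Mul(I, Pow(7455, Rational(1, 2)))), Rational(1, 2)) ≈ Add(4.2002, Mul(10.278, I))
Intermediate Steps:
u = -90 (u = Mul(2, Add(Add(3, -58), 10)) = Mul(2, Add(-55, 10)) = Mul(2, -45) = -90)
Function('H')(s, l) = Add(2, s) (Function('H')(s, l) = Add(s, Mul(-1, -2)) = Add(s, 2) = Add(2, s))
Pow(Add(Function('H')(-90, u), Pow(Add(4560, -12015), Rational(1, 2))), Rational(1, 2)) = Pow(Add(Add(2, -90), Pow(Add(4560, -12015), Rational(1, 2))), Rational(1, 2)) = Pow(Add(-88, Pow(-7455, Rational(1, 2))), Rational(1, 2)) = Pow(Add(-88, Mul(I, Pow(7455, Rational(1, 2)))), Rational(1, 2))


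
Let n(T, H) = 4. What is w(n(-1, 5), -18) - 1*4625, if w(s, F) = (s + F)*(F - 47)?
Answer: -3715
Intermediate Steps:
w(s, F) = (-47 + F)*(F + s) (w(s, F) = (F + s)*(-47 + F) = (-47 + F)*(F + s))
w(n(-1, 5), -18) - 1*4625 = ((-18)**2 - 47*(-18) - 47*4 - 18*4) - 1*4625 = (324 + 846 - 188 - 72) - 4625 = 910 - 4625 = -3715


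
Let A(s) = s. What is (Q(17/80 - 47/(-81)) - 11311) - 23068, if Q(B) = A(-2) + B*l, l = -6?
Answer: -37136617/1080 ≈ -34386.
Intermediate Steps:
Q(B) = -2 - 6*B (Q(B) = -2 + B*(-6) = -2 - 6*B)
(Q(17/80 - 47/(-81)) - 11311) - 23068 = ((-2 - 6*(17/80 - 47/(-81))) - 11311) - 23068 = ((-2 - 6*(17*(1/80) - 47*(-1/81))) - 11311) - 23068 = ((-2 - 6*(17/80 + 47/81)) - 11311) - 23068 = ((-2 - 6*5137/6480) - 11311) - 23068 = ((-2 - 5137/1080) - 11311) - 23068 = (-7297/1080 - 11311) - 23068 = -12223177/1080 - 23068 = -37136617/1080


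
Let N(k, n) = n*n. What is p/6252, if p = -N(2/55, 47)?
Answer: -2209/6252 ≈ -0.35333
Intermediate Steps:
N(k, n) = n²
p = -2209 (p = -1*47² = -1*2209 = -2209)
p/6252 = -2209/6252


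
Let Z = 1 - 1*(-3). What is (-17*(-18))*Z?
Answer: 1224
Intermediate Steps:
Z = 4 (Z = 1 + 3 = 4)
(-17*(-18))*Z = -17*(-18)*4 = 306*4 = 1224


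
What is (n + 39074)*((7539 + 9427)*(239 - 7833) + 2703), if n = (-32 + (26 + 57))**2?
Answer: -5369286184175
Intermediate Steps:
n = 2601 (n = (-32 + 83)**2 = 51**2 = 2601)
(n + 39074)*((7539 + 9427)*(239 - 7833) + 2703) = (2601 + 39074)*((7539 + 9427)*(239 - 7833) + 2703) = 41675*(16966*(-7594) + 2703) = 41675*(-128839804 + 2703) = 41675*(-128837101) = -5369286184175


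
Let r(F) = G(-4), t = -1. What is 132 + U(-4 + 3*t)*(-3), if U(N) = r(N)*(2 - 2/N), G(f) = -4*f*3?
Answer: -1380/7 ≈ -197.14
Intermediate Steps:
G(f) = -12*f
r(F) = 48 (r(F) = -12*(-4) = 48)
U(N) = 96 - 96/N (U(N) = 48*(2 - 2/N) = 96 - 96/N)
132 + U(-4 + 3*t)*(-3) = 132 + (96 - 96/(-4 + 3*(-1)))*(-3) = 132 + (96 - 96/(-4 - 3))*(-3) = 132 + (96 - 96/(-7))*(-3) = 132 + (96 - 96*(-⅐))*(-3) = 132 + (96 + 96/7)*(-3) = 132 + (768/7)*(-3) = 132 - 2304/7 = -1380/7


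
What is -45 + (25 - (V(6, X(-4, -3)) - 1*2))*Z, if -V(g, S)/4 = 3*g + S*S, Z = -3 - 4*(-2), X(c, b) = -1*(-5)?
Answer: 950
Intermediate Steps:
X(c, b) = 5
Z = 5 (Z = -3 + 8 = 5)
V(g, S) = -12*g - 4*S**2 (V(g, S) = -4*(3*g + S*S) = -4*(3*g + S**2) = -4*(S**2 + 3*g) = -12*g - 4*S**2)
-45 + (25 - (V(6, X(-4, -3)) - 1*2))*Z = -45 + (25 - ((-12*6 - 4*5**2) - 1*2))*5 = -45 + (25 - ((-72 - 4*25) - 2))*5 = -45 + (25 - ((-72 - 100) - 2))*5 = -45 + (25 - (-172 - 2))*5 = -45 + (25 - 1*(-174))*5 = -45 + (25 + 174)*5 = -45 + 199*5 = -45 + 995 = 950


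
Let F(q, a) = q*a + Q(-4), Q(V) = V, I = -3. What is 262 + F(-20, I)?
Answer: 318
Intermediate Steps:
F(q, a) = -4 + a*q (F(q, a) = q*a - 4 = a*q - 4 = -4 + a*q)
262 + F(-20, I) = 262 + (-4 - 3*(-20)) = 262 + (-4 + 60) = 262 + 56 = 318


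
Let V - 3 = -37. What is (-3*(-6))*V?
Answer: -612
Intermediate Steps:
V = -34 (V = 3 - 37 = -34)
(-3*(-6))*V = -3*(-6)*(-34) = 18*(-34) = -612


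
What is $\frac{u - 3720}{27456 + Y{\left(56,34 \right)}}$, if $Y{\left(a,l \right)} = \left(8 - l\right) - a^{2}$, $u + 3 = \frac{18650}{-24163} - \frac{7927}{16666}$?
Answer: $- \frac{499918846145}{3261069118684} \approx -0.1533$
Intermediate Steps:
$u = - \frac{1710462675}{402700558}$ ($u = -3 + \left(\frac{18650}{-24163} - \frac{7927}{16666}\right) = -3 + \left(18650 \left(- \frac{1}{24163}\right) - \frac{7927}{16666}\right) = -3 - \frac{502361001}{402700558} = - \frac{1710462675}{402700558} \approx -4.2475$)
$Y{\left(a,l \right)} = 8 - l - a^{2}$
$\frac{u - 3720}{27456 + Y{\left(56,34 \right)}} = \frac{- \frac{1710462675}{402700558} - 3720}{27456 - 3162} = - \frac{1499756538435}{402700558 \left(27456 - 3162\right)} = - \frac{1499756538435}{402700558 \cdot 24294} = \left(- \frac{1499756538435}{402700558}\right) \frac{1}{24294} = - \frac{499918846145}{3261069118684}$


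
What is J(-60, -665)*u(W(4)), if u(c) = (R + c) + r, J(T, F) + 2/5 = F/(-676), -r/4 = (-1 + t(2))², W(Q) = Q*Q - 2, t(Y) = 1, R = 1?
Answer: 5919/676 ≈ 8.7559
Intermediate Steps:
W(Q) = -2 + Q² (W(Q) = Q² - 2 = -2 + Q²)
r = 0 (r = -4*(-1 + 1)² = -4*0² = -4*0 = 0)
J(T, F) = -⅖ - F/676 (J(T, F) = -⅖ + F/(-676) = -⅖ + F*(-1/676) = -⅖ - F/676)
u(c) = 1 + c (u(c) = (1 + c) + 0 = 1 + c)
J(-60, -665)*u(W(4)) = (-⅖ - 1/676*(-665))*(1 + (-2 + 4²)) = (-⅖ + 665/676)*(1 + (-2 + 16)) = 1973*(1 + 14)/3380 = (1973/3380)*15 = 5919/676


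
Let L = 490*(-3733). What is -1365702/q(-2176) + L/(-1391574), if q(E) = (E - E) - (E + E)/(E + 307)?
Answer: 887999118426413/1514032512 ≈ 5.8651e+5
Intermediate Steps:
L = -1829170
q(E) = -2*E/(307 + E) (q(E) = 0 - 2*E/(307 + E) = -2*E/(307 + E))
-1365702/q(-2176) + L/(-1391574) = -1365702/((-2*(-2176)/(307 - 2176))) - 1829170/(-1391574) = -1365702/((-2*(-2176)/(-1869))) - 1829170*(-1/1391574) = -1365702/((-2*(-2176)*(-1/1869))) + 914585/695787 = -1365702/(-4352/1869) + 914585/695787 = -1365702*(-1869/4352) + 914585/695787 = 1276248519/2176 + 914585/695787 = 887999118426413/1514032512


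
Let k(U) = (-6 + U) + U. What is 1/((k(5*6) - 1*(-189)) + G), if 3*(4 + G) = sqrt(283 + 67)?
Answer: 2151/513739 - 15*sqrt(14)/513739 ≈ 0.0040777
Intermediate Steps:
k(U) = -6 + 2*U
G = -4 + 5*sqrt(14)/3 (G = -4 + sqrt(283 + 67)/3 = -4 + sqrt(350)/3 = -4 + (5*sqrt(14))/3 = -4 + 5*sqrt(14)/3 ≈ 2.2361)
1/((k(5*6) - 1*(-189)) + G) = 1/(((-6 + 2*(5*6)) - 1*(-189)) + (-4 + 5*sqrt(14)/3)) = 1/(((-6 + 2*30) + 189) + (-4 + 5*sqrt(14)/3)) = 1/(((-6 + 60) + 189) + (-4 + 5*sqrt(14)/3)) = 1/((54 + 189) + (-4 + 5*sqrt(14)/3)) = 1/(243 + (-4 + 5*sqrt(14)/3)) = 1/(239 + 5*sqrt(14)/3)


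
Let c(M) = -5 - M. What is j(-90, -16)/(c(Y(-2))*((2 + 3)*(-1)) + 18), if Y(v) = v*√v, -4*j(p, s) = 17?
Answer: -731/8196 - 85*I*√2/4098 ≈ -0.08919 - 0.029333*I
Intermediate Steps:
j(p, s) = -17/4 (j(p, s) = -¼*17 = -17/4)
Y(v) = v^(3/2)
j(-90, -16)/(c(Y(-2))*((2 + 3)*(-1)) + 18) = -17/(4*((-5 - (-2)^(3/2))*((2 + 3)*(-1)) + 18)) = -17/(4*((-5 - (-2)*I*√2)*(5*(-1)) + 18)) = -17/(4*((-5 + 2*I*√2)*(-5) + 18)) = -17/(4*((25 - 10*I*√2) + 18)) = -17/(4*(43 - 10*I*√2))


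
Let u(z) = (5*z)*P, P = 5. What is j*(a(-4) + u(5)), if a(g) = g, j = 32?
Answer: 3872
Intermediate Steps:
u(z) = 25*z (u(z) = (5*z)*5 = 25*z)
j*(a(-4) + u(5)) = 32*(-4 + 25*5) = 32*(-4 + 125) = 32*121 = 3872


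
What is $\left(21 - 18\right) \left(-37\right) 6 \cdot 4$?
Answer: $-2664$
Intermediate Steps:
$\left(21 - 18\right) \left(-37\right) 6 \cdot 4 = 3 \left(-37\right) 24 = \left(-111\right) 24 = -2664$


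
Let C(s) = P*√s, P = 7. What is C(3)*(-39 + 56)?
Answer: 119*√3 ≈ 206.11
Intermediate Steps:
C(s) = 7*√s
C(3)*(-39 + 56) = (7*√3)*(-39 + 56) = (7*√3)*17 = 119*√3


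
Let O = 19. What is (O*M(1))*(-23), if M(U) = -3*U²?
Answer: 1311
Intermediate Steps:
(O*M(1))*(-23) = (19*(-3*1²))*(-23) = (19*(-3*1))*(-23) = (19*(-3))*(-23) = -57*(-23) = 1311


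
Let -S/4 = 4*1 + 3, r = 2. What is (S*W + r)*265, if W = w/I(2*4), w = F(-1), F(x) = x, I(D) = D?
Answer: 2915/2 ≈ 1457.5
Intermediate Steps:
w = -1
S = -28 (S = -4*(4*1 + 3) = -4*(4 + 3) = -4*7 = -28)
W = -1/8 (W = -1/(2*4) = -1/8 ≈ -0.12500)
(S*W + r)*265 = (-28*(-1/8) + 2)*265 = (7/2 + 2)*265 = (11/2)*265 = 2915/2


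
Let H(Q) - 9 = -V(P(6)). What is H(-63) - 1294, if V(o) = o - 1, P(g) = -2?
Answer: -1282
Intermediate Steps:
V(o) = -1 + o
H(Q) = 12 (H(Q) = 9 - (-1 - 2) = 9 - 1*(-3) = 9 + 3 = 12)
H(-63) - 1294 = 12 - 1294 = -1282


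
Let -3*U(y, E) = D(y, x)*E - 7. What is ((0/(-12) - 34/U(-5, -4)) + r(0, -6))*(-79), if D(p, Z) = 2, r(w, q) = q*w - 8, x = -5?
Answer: 5846/5 ≈ 1169.2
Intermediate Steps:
r(w, q) = -8 + q*w
U(y, E) = 7/3 - 2*E/3 (U(y, E) = -(2*E - 7)/3 = -(-7 + 2*E)/3 = 7/3 - 2*E/3)
((0/(-12) - 34/U(-5, -4)) + r(0, -6))*(-79) = ((0/(-12) - 34/(7/3 - ⅔*(-4))) + (-8 - 6*0))*(-79) = ((0*(-1/12) - 34/(7/3 + 8/3)) + (-8 + 0))*(-79) = ((0 - 34/5) - 8)*(-79) = (-34/5 - 8)*(-79) = -74/5*(-79) = 5846/5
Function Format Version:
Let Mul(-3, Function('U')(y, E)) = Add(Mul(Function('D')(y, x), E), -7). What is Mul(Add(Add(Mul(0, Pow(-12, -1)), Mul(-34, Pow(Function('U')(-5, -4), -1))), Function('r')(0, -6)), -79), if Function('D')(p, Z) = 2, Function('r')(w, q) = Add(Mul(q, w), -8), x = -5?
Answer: Rational(5846, 5) ≈ 1169.2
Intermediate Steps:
Function('r')(w, q) = Add(-8, Mul(q, w))
Function('U')(y, E) = Add(Rational(7, 3), Mul(Rational(-2, 3), E)) (Function('U')(y, E) = Mul(Rational(-1, 3), Add(Mul(2, E), -7)) = Mul(Rational(-1, 3), Add(-7, Mul(2, E))) = Add(Rational(7, 3), Mul(Rational(-2, 3), E)))
Mul(Add(Add(Mul(0, Pow(-12, -1)), Mul(-34, Pow(Function('U')(-5, -4), -1))), Function('r')(0, -6)), -79) = Mul(Add(Add(Mul(0, Pow(-12, -1)), Mul(-34, Pow(Add(Rational(7, 3), Mul(Rational(-2, 3), -4)), -1))), Add(-8, Mul(-6, 0))), -79) = Mul(Add(Add(Mul(0, Rational(-1, 12)), Mul(-34, Pow(Add(Rational(7, 3), Rational(8, 3)), -1))), Add(-8, 0)), -79) = Mul(Add(Add(0, Mul(-34, Pow(5, -1))), -8), -79) = Mul(Add(Add(0, Mul(-34, Rational(1, 5))), -8), -79) = Mul(Add(Add(0, Rational(-34, 5)), -8), -79) = Mul(Add(Rational(-34, 5), -8), -79) = Mul(Rational(-74, 5), -79) = Rational(5846, 5)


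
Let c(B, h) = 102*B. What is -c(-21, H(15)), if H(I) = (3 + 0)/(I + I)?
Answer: 2142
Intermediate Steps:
H(I) = 3/(2*I) (H(I) = 3/((2*I)) = 3*(1/(2*I)) = 3/(2*I))
-c(-21, H(15)) = -102*(-21) = -1*(-2142) = 2142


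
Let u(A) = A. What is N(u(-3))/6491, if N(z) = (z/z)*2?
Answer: 2/6491 ≈ 0.00030812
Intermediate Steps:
N(z) = 2 (N(z) = 1*2 = 2)
N(u(-3))/6491 = 2/6491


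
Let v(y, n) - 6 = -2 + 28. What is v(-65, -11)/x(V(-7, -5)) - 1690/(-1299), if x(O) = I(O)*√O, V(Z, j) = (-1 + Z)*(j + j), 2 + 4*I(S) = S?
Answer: 1690/1299 + 16*√5/195 ≈ 1.4845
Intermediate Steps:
I(S) = -½ + S/4
v(y, n) = 32 (v(y, n) = 6 + (-2 + 28) = 6 + 26 = 32)
V(Z, j) = 2*j*(-1 + Z) (V(Z, j) = (-1 + Z)*(2*j) = 2*j*(-1 + Z))
x(O) = √O*(-½ + O/4) (x(O) = (-½ + O/4)*√O = √O*(-½ + O/4))
v(-65, -11)/x(V(-7, -5)) - 1690/(-1299) = 32/((√(2*(-5)*(-1 - 7))*(-2 + 2*(-5)*(-1 - 7))/4)) - 1690/(-1299) = 32/((√(2*(-5)*(-8))*(-2 + 2*(-5)*(-8))/4)) - 1690*(-1/1299) = 32/((√80*(-2 + 80)/4)) + 1690/1299 = 32/(((¼)*(4*√5)*78)) + 1690/1299 = 32/((78*√5)) + 1690/1299 = 32*(√5/390) + 1690/1299 = 16*√5/195 + 1690/1299 = 1690/1299 + 16*√5/195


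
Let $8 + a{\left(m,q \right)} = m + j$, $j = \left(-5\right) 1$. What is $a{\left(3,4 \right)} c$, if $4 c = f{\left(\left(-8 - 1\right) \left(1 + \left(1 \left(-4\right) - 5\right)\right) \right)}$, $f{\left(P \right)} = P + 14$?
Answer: $-215$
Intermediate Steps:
$j = -5$
$f{\left(P \right)} = 14 + P$
$a{\left(m,q \right)} = -13 + m$ ($a{\left(m,q \right)} = -8 + \left(m - 5\right) = -8 + \left(-5 + m\right) = -13 + m$)
$c = \frac{43}{2}$ ($c = \frac{14 + \left(-8 - 1\right) \left(1 + \left(1 \left(-4\right) - 5\right)\right)}{4} = \frac{14 - 9 \left(1 - 9\right)}{4} = \frac{14 - -72}{4} = \frac{14 + 72}{4} = \frac{1}{4} \cdot 86 = \frac{43}{2} \approx 21.5$)
$a{\left(3,4 \right)} c = \left(-13 + 3\right) \frac{43}{2} = \left(-10\right) \frac{43}{2} = -215$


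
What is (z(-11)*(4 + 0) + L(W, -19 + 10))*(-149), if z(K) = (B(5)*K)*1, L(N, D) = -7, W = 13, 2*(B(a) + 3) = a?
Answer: -2235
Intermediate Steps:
B(a) = -3 + a/2
z(K) = -K/2 (z(K) = ((-3 + (1/2)*5)*K)*1 = ((-3 + 5/2)*K)*1 = -K/2*1 = -K/2)
(z(-11)*(4 + 0) + L(W, -19 + 10))*(-149) = ((-1/2*(-11))*(4 + 0) - 7)*(-149) = ((11/2)*4 - 7)*(-149) = (22 - 7)*(-149) = 15*(-149) = -2235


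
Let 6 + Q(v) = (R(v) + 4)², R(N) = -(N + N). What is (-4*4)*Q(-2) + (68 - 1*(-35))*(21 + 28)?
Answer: 4119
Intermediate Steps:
R(N) = -2*N
Q(v) = -6 + (4 - 2*v)² (Q(v) = -6 + (-2*v + 4)² = -6 + (4 - 2*v)²)
(-4*4)*Q(-2) + (68 - 1*(-35))*(21 + 28) = (-4*4)*(-6 + 4*(-2 - 2)²) + (68 - 1*(-35))*(21 + 28) = -16*(-6 + 4*(-4)²) + (68 + 35)*49 = -16*(-6 + 4*16) + 103*49 = -16*(-6 + 64) + 5047 = -16*58 + 5047 = -928 + 5047 = 4119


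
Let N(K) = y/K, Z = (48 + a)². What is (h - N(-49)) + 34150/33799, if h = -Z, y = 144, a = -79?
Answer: -1585020705/1656151 ≈ -957.05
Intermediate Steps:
Z = 961 (Z = (48 - 79)² = (-31)² = 961)
h = -961 (h = -1*961 = -961)
N(K) = 144/K
(h - N(-49)) + 34150/33799 = (-961 - 144/(-49)) + 34150/33799 = (-961 - 144*(-1)/49) + 34150*(1/33799) = (-961 - 1*(-144/49)) + 34150/33799 = (-961 + 144/49) + 34150/33799 = -46945/49 + 34150/33799 = -1585020705/1656151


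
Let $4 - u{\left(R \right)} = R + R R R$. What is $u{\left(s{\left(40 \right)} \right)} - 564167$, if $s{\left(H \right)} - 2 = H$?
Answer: $-638293$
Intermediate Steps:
$s{\left(H \right)} = 2 + H$
$u{\left(R \right)} = 4 - R - R^{3}$ ($u{\left(R \right)} = 4 - \left(R + R R R\right) = 4 - \left(R + R^{2} R\right) = 4 - \left(R + R^{3}\right) = 4 - R - R^{3}$)
$u{\left(s{\left(40 \right)} \right)} - 564167 = \left(4 - \left(2 + 40\right) - \left(2 + 40\right)^{3}\right) - 564167 = \left(4 - 42 - 42^{3}\right) - 564167 = \left(4 - 42 - 74088\right) - 564167 = -74126 - 564167 = -638293$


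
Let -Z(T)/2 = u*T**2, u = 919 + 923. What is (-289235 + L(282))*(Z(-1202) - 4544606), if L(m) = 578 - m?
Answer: 1539236575282938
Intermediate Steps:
u = 1842
Z(T) = -3684*T**2
(-289235 + L(282))*(Z(-1202) - 4544606) = (-289235 + (578 - 1*282))*(-3684*(-1202)**2 - 4544606) = (-289235 + (578 - 282))*(-3684*1444804 - 4544606) = (-289235 + 296)*(-5322657936 - 4544606) = -288939*(-5327202542) = 1539236575282938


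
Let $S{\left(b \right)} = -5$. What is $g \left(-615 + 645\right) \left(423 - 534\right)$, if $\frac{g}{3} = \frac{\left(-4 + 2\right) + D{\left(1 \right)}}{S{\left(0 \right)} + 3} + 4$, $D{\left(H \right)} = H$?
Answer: $-44955$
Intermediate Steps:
$g = \frac{27}{2}$ ($g = 3 \left(\frac{\left(-4 + 2\right) + 1}{-5 + 3} + 4\right) = 3 \left(\frac{-2 + 1}{-2} + 4\right) = 3 \left(\left(-1\right) \left(- \frac{1}{2}\right) + 4\right) = 3 \left(\frac{1}{2} + 4\right) = 3 \cdot \frac{9}{2} = \frac{27}{2} \approx 13.5$)
$g \left(-615 + 645\right) \left(423 - 534\right) = \frac{27 \left(-615 + 645\right) \left(423 - 534\right)}{2} = \frac{27 \cdot 30 \left(-111\right)}{2} = \frac{27}{2} \left(-3330\right) = -44955$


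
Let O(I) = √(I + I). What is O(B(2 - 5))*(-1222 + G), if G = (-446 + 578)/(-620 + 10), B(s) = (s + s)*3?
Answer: -2236656*I/305 ≈ -7333.3*I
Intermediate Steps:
B(s) = 6*s (B(s) = (2*s)*3 = 6*s)
O(I) = √2*√I (O(I) = √(2*I) = √2*√I)
G = -66/305 (G = 132/(-610) = 132*(-1/610) = -66/305 ≈ -0.21639)
O(B(2 - 5))*(-1222 + G) = (√2*√(6*(2 - 5)))*(-1222 - 66/305) = (√2*√(6*(-3)))*(-372776/305) = (√2*√(-18))*(-372776/305) = (√2*(3*I*√2))*(-372776/305) = (6*I)*(-372776/305) = -2236656*I/305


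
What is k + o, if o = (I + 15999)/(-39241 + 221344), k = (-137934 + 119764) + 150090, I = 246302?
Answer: 24023290061/182103 ≈ 1.3192e+5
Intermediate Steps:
k = 131920 (k = -18170 + 150090 = 131920)
o = 262301/182103 (o = (246302 + 15999)/(-39241 + 221344) = 262301/182103 ≈ 1.4404)
k + o = 131920 + 262301/182103 = 24023290061/182103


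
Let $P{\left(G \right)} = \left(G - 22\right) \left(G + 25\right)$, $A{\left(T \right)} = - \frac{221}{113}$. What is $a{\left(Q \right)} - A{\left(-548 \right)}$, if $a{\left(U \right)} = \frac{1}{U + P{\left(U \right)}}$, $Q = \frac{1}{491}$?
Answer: $\frac{29275719132}{14982962105} \approx 1.9539$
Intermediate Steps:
$A{\left(T \right)} = - \frac{221}{113}$ ($A{\left(T \right)} = \left(-221\right) \frac{1}{113} = - \frac{221}{113}$)
$P{\left(G \right)} = \left(-22 + G\right) \left(25 + G\right)$
$Q = \frac{1}{491} \approx 0.0020367$
$a{\left(U \right)} = \frac{1}{-550 + U^{2} + 4 U}$ ($a{\left(U \right)} = \frac{1}{U + \left(-550 + U^{2} + 3 U\right)} = \frac{1}{-550 + U^{2} + 4 U}$)
$a{\left(Q \right)} - A{\left(-548 \right)} = \frac{1}{-550 + \left(\frac{1}{491}\right)^{2} + 4 \cdot \frac{1}{491}} - - \frac{221}{113} = \frac{1}{-550 + \frac{1}{241081} + \frac{4}{491}} + \frac{221}{113} = \frac{1}{- \frac{132592585}{241081}} + \frac{221}{113} = - \frac{241081}{132592585} + \frac{221}{113} = \frac{29275719132}{14982962105}$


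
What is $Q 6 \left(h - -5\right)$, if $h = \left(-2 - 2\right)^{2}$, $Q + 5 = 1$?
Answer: $-504$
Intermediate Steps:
$Q = -4$ ($Q = -5 + 1 = -4$)
$h = 16$ ($h = \left(-4\right)^{2} = 16$)
$Q 6 \left(h - -5\right) = \left(-4\right) 6 \left(16 - -5\right) = - 24 \left(16 + 5\right) = \left(-24\right) 21 = -504$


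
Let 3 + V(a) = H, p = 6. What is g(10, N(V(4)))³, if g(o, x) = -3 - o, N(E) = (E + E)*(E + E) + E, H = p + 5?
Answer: -2197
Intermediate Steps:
H = 11 (H = 6 + 5 = 11)
V(a) = 8 (V(a) = -3 + 11 = 8)
N(E) = E + 4*E² (N(E) = (2*E)*(2*E) + E = 4*E² + E = E + 4*E²)
g(10, N(V(4)))³ = (-3 - 1*10)³ = (-3 - 10)³ = (-13)³ = -2197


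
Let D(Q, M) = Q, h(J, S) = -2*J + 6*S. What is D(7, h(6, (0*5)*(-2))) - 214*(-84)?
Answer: 17983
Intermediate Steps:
D(7, h(6, (0*5)*(-2))) - 214*(-84) = 7 - 214*(-84) = 7 + 17976 = 17983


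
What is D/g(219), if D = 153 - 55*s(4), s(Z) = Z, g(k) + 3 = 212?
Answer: -67/209 ≈ -0.32057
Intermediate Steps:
g(k) = 209 (g(k) = -3 + 212 = 209)
D = -67 (D = 153 - 55*4 = 153 - 220 = -67)
D/g(219) = -67/209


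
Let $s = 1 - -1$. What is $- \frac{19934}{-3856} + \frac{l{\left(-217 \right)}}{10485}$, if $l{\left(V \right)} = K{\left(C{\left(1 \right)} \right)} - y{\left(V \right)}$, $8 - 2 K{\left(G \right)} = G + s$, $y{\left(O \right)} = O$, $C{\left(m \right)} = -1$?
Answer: $\frac{11658791}{2246120} \approx 5.1906$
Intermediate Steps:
$s = 2$ ($s = 1 + 1 = 2$)
$K{\left(G \right)} = 3 - \frac{G}{2}$ ($K{\left(G \right)} = 4 - \frac{G + 2}{2} = 4 - \frac{2 + G}{2} = 4 - \left(1 + \frac{G}{2}\right) = 3 - \frac{G}{2}$)
$l{\left(V \right)} = \frac{7}{2} - V$ ($l{\left(V \right)} = \left(3 - - \frac{1}{2}\right) - V = \left(3 + \frac{1}{2}\right) - V = \frac{7}{2} - V$)
$- \frac{19934}{-3856} + \frac{l{\left(-217 \right)}}{10485} = - \frac{19934}{-3856} + \frac{\frac{7}{2} - -217}{10485} = \left(-19934\right) \left(- \frac{1}{3856}\right) + \left(\frac{7}{2} + 217\right) \frac{1}{10485} = \frac{9967}{1928} + \frac{441}{2} \cdot \frac{1}{10485} = \frac{9967}{1928} + \frac{49}{2330} = \frac{11658791}{2246120}$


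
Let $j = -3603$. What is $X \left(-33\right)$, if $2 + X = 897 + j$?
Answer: $89364$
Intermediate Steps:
$X = -2708$ ($X = -2 + \left(897 - 3603\right) = -2 - 2706 = -2708$)
$X \left(-33\right) = \left(-2708\right) \left(-33\right) = 89364$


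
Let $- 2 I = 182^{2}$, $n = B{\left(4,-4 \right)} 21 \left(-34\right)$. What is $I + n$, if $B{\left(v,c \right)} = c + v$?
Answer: $-16562$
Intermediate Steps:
$n = 0$ ($n = \left(-4 + 4\right) 21 \left(-34\right) = 0 \cdot 21 \left(-34\right) = 0 \left(-34\right) = 0$)
$I = -16562$ ($I = - \frac{182^{2}}{2} = \left(- \frac{1}{2}\right) 33124 = -16562$)
$I + n = -16562 + 0 = -16562$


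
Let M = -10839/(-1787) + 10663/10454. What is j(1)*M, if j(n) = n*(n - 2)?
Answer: -132365687/18681298 ≈ -7.0855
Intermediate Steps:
M = 132365687/18681298 (M = -10839*(-1/1787) + 10663*(1/10454) = 10839/1787 + 10663/10454 = 132365687/18681298 ≈ 7.0855)
j(n) = n*(-2 + n)
j(1)*M = (1*(-2 + 1))*(132365687/18681298) = (1*(-1))*(132365687/18681298) = -1*132365687/18681298 = -132365687/18681298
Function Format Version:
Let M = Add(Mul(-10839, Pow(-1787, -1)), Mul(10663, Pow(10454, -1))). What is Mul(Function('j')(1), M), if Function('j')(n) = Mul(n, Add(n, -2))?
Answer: Rational(-132365687, 18681298) ≈ -7.0855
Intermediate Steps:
M = Rational(132365687, 18681298) (M = Add(Mul(-10839, Rational(-1, 1787)), Mul(10663, Rational(1, 10454))) = Add(Rational(10839, 1787), Rational(10663, 10454)) = Rational(132365687, 18681298) ≈ 7.0855)
Function('j')(n) = Mul(n, Add(-2, n))
Mul(Function('j')(1), M) = Mul(Mul(1, Add(-2, 1)), Rational(132365687, 18681298)) = Mul(Mul(1, -1), Rational(132365687, 18681298)) = Mul(-1, Rational(132365687, 18681298)) = Rational(-132365687, 18681298)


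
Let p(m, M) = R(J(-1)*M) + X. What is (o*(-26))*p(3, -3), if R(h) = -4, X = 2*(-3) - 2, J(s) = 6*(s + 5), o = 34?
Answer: 10608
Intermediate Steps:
J(s) = 30 + 6*s (J(s) = 6*(5 + s) = 30 + 6*s)
X = -8 (X = -6 - 2 = -8)
p(m, M) = -12 (p(m, M) = -4 - 8 = -12)
(o*(-26))*p(3, -3) = (34*(-26))*(-12) = -884*(-12) = 10608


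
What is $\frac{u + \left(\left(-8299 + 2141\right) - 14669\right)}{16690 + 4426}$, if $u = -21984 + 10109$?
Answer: $- \frac{16351}{10558} \approx -1.5487$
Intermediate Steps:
$u = -11875$
$\frac{u + \left(\left(-8299 + 2141\right) - 14669\right)}{16690 + 4426} = \frac{-11875 + \left(\left(-8299 + 2141\right) - 14669\right)}{16690 + 4426} = \frac{-11875 - 20827}{21116} = \left(-11875 - 20827\right) \frac{1}{21116} = \left(-32702\right) \frac{1}{21116} = - \frac{16351}{10558}$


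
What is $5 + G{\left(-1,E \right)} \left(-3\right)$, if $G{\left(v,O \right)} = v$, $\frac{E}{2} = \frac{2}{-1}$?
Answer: $8$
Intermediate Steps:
$E = -4$ ($E = 2 \frac{2}{-1} = 2 \cdot 2 \left(-1\right) = 2 \left(-2\right) = -4$)
$5 + G{\left(-1,E \right)} \left(-3\right) = 5 - -3 = 5 + 3 = 8$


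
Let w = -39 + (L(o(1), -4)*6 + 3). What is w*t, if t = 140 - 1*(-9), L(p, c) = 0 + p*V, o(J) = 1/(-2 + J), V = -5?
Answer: -894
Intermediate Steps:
L(p, c) = -5*p (L(p, c) = 0 + p*(-5) = 0 - 5*p = -5*p)
w = -6 (w = -39 + (-5/(-2 + 1)*6 + 3) = -39 + (-5/(-1)*6 + 3) = -39 + (-5*(-1)*6 + 3) = -39 + (5*6 + 3) = -39 + (30 + 3) = -39 + 33 = -6)
t = 149 (t = 140 + 9 = 149)
w*t = -6*149 = -894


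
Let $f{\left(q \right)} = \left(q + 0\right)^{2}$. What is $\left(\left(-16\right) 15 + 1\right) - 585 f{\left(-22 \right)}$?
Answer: $-283379$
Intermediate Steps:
$f{\left(q \right)} = q^{2}$
$\left(\left(-16\right) 15 + 1\right) - 585 f{\left(-22 \right)} = \left(\left(-16\right) 15 + 1\right) - 585 \left(-22\right)^{2} = \left(-240 + 1\right) - 283140 = -239 - 283140 = -283379$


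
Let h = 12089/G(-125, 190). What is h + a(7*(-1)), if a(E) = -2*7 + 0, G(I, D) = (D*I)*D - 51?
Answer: -63187803/4512551 ≈ -14.003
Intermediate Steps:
G(I, D) = -51 + I*D**2 (G(I, D) = I*D**2 - 51 = -51 + I*D**2)
a(E) = -14 (a(E) = -14 + 0 = -14)
h = -12089/4512551 (h = 12089/(-51 - 125*190**2) = 12089/(-51 - 125*36100) = 12089/(-51 - 4512500) = 12089/(-4512551) = 12089*(-1/4512551) = -12089/4512551 ≈ -0.0026790)
h + a(7*(-1)) = -12089/4512551 - 14 = -63187803/4512551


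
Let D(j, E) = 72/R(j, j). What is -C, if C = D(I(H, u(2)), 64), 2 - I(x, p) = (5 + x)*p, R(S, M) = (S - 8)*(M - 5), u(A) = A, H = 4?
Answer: -1/7 ≈ -0.14286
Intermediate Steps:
R(S, M) = (-8 + S)*(-5 + M)
I(x, p) = 2 - p*(5 + x) (I(x, p) = 2 - (5 + x)*p = 2 - p*(5 + x))
D(j, E) = 72/(40 + j**2 - 13*j) (D(j, E) = 72/(40 - 8*j - 5*j + j*j) = 72/(40 - 8*j - 5*j + j**2) = 72/(40 + j**2 - 13*j))
C = 1/7 (C = 72/(40 + (2 - 5*2 - 1*2*4)**2 - 13*(2 - 5*2 - 1*2*4)) = 72/(40 + (2 - 10 - 8)**2 - 13*(2 - 10 - 8)) = 72/(40 + (-16)**2 - 13*(-16)) = 72/(40 + 256 + 208) = 72/504 = 72*(1/504) = 1/7 ≈ 0.14286)
-C = -1*1/7 = -1/7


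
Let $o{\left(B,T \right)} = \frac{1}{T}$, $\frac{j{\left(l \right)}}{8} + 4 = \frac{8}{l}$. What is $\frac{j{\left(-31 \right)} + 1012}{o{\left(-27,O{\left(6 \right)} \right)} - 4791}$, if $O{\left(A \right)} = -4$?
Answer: $- \frac{121264}{594115} \approx -0.20411$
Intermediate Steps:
$j{\left(l \right)} = -32 + \frac{64}{l}$ ($j{\left(l \right)} = -32 + 8 \frac{8}{l} = -32 + \frac{64}{l}$)
$\frac{j{\left(-31 \right)} + 1012}{o{\left(-27,O{\left(6 \right)} \right)} - 4791} = \frac{\left(-32 + \frac{64}{-31}\right) + 1012}{\frac{1}{-4} - 4791} = \frac{\left(-32 + 64 \left(- \frac{1}{31}\right)\right) + 1012}{- \frac{1}{4} - 4791} = \frac{\left(-32 - \frac{64}{31}\right) + 1012}{- \frac{19165}{4}} = \left(- \frac{1056}{31} + 1012\right) \left(- \frac{4}{19165}\right) = \frac{30316}{31} \left(- \frac{4}{19165}\right) = - \frac{121264}{594115}$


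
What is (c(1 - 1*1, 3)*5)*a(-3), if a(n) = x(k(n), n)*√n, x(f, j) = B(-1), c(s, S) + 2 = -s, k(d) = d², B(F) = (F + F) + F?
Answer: 30*I*√3 ≈ 51.962*I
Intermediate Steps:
B(F) = 3*F (B(F) = 2*F + F = 3*F)
c(s, S) = -2 - s
x(f, j) = -3 (x(f, j) = 3*(-1) = -3)
a(n) = -3*√n
(c(1 - 1*1, 3)*5)*a(-3) = ((-2 - (1 - 1*1))*5)*(-3*I*√3) = ((-2 - (1 - 1))*5)*(-3*I*√3) = ((-2 - 1*0)*5)*(-3*I*√3) = ((-2 + 0)*5)*(-3*I*√3) = (-2*5)*(-3*I*√3) = -(-30)*I*√3 = 30*I*√3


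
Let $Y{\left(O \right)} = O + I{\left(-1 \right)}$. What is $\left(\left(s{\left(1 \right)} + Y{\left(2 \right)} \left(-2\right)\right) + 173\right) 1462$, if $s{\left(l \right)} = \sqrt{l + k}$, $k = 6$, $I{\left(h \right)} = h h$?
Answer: $244154 + 1462 \sqrt{7} \approx 2.4802 \cdot 10^{5}$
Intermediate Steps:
$I{\left(h \right)} = h^{2}$
$s{\left(l \right)} = \sqrt{6 + l}$ ($s{\left(l \right)} = \sqrt{l + 6} = \sqrt{6 + l}$)
$Y{\left(O \right)} = 1 + O$ ($Y{\left(O \right)} = O + \left(-1\right)^{2} = O + 1 = 1 + O$)
$\left(\left(s{\left(1 \right)} + Y{\left(2 \right)} \left(-2\right)\right) + 173\right) 1462 = \left(\left(\sqrt{6 + 1} + \left(1 + 2\right) \left(-2\right)\right) + 173\right) 1462 = \left(\left(\sqrt{7} + 3 \left(-2\right)\right) + 173\right) 1462 = \left(\left(\sqrt{7} - 6\right) + 173\right) 1462 = \left(\left(-6 + \sqrt{7}\right) + 173\right) 1462 = \left(167 + \sqrt{7}\right) 1462 = 244154 + 1462 \sqrt{7}$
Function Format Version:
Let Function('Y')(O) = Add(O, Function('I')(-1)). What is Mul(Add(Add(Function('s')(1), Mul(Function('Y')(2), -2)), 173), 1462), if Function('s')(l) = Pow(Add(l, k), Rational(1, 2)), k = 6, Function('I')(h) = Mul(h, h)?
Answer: Add(244154, Mul(1462, Pow(7, Rational(1, 2)))) ≈ 2.4802e+5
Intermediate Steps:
Function('I')(h) = Pow(h, 2)
Function('s')(l) = Pow(Add(6, l), Rational(1, 2)) (Function('s')(l) = Pow(Add(l, 6), Rational(1, 2)) = Pow(Add(6, l), Rational(1, 2)))
Function('Y')(O) = Add(1, O) (Function('Y')(O) = Add(O, Pow(-1, 2)) = Add(O, 1) = Add(1, O))
Mul(Add(Add(Function('s')(1), Mul(Function('Y')(2), -2)), 173), 1462) = Mul(Add(Add(Pow(Add(6, 1), Rational(1, 2)), Mul(Add(1, 2), -2)), 173), 1462) = Mul(Add(Add(Pow(7, Rational(1, 2)), Mul(3, -2)), 173), 1462) = Mul(Add(Add(Pow(7, Rational(1, 2)), -6), 173), 1462) = Mul(Add(Add(-6, Pow(7, Rational(1, 2))), 173), 1462) = Mul(Add(167, Pow(7, Rational(1, 2))), 1462) = Add(244154, Mul(1462, Pow(7, Rational(1, 2))))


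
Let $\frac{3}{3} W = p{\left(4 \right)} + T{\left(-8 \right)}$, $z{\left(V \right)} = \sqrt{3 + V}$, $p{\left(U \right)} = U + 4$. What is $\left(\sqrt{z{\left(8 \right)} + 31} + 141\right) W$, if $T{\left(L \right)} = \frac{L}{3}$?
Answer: $752 + \frac{16 \sqrt{31 + \sqrt{11}}}{3} \approx 783.24$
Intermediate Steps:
$T{\left(L \right)} = \frac{L}{3}$ ($T{\left(L \right)} = L \frac{1}{3} = \frac{L}{3}$)
$p{\left(U \right)} = 4 + U$
$W = \frac{16}{3}$ ($W = \left(4 + 4\right) + \frac{1}{3} \left(-8\right) = 8 - \frac{8}{3} = \frac{16}{3} \approx 5.3333$)
$\left(\sqrt{z{\left(8 \right)} + 31} + 141\right) W = \left(\sqrt{\sqrt{3 + 8} + 31} + 141\right) \frac{16}{3} = \left(\sqrt{\sqrt{11} + 31} + 141\right) \frac{16}{3} = \left(\sqrt{31 + \sqrt{11}} + 141\right) \frac{16}{3} = \left(141 + \sqrt{31 + \sqrt{11}}\right) \frac{16}{3} = 752 + \frac{16 \sqrt{31 + \sqrt{11}}}{3}$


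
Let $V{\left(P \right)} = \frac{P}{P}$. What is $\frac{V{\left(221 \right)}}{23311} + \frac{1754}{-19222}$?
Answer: $- \frac{20434136}{224042021} \approx -0.091207$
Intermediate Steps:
$V{\left(P \right)} = 1$
$\frac{V{\left(221 \right)}}{23311} + \frac{1754}{-19222} = 1 \cdot \frac{1}{23311} + \frac{1754}{-19222} = 1 \cdot \frac{1}{23311} + 1754 \left(- \frac{1}{19222}\right) = \frac{1}{23311} - \frac{877}{9611} = - \frac{20434136}{224042021}$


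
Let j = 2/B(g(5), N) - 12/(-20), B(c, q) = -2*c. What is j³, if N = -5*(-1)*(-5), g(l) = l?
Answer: 8/125 ≈ 0.064000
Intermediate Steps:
N = -25 (N = 5*(-5) = -25)
j = ⅖ (j = 2/((-2*5)) - 12/(-20) = 2/(-10) - 12*(-1/20) = 2*(-⅒) + ⅗ = -⅕ + ⅗ = ⅖ ≈ 0.40000)
j³ = (⅖)³ = 8/125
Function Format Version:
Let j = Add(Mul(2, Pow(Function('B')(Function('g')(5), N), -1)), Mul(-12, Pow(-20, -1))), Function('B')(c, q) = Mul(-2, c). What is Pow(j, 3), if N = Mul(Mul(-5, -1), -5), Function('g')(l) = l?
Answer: Rational(8, 125) ≈ 0.064000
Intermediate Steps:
N = -25 (N = Mul(5, -5) = -25)
j = Rational(2, 5) (j = Add(Mul(2, Pow(Mul(-2, 5), -1)), Mul(-12, Pow(-20, -1))) = Add(Mul(2, Pow(-10, -1)), Mul(-12, Rational(-1, 20))) = Add(Mul(2, Rational(-1, 10)), Rational(3, 5)) = Add(Rational(-1, 5), Rational(3, 5)) = Rational(2, 5) ≈ 0.40000)
Pow(j, 3) = Pow(Rational(2, 5), 3) = Rational(8, 125)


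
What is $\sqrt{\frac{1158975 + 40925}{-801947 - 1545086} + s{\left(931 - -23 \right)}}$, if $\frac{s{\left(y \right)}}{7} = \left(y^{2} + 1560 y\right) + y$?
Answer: $\frac{\sqrt{547439434272416470}}{180541} \approx 4098.2$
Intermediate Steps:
$s{\left(y \right)} = 7 y^{2} + 10927 y$ ($s{\left(y \right)} = 7 \left(\left(y^{2} + 1560 y\right) + y\right) = 7 \left(y^{2} + 1561 y\right) = 7 y^{2} + 10927 y$)
$\sqrt{\frac{1158975 + 40925}{-801947 - 1545086} + s{\left(931 - -23 \right)}} = \sqrt{\frac{1158975 + 40925}{-801947 - 1545086} + 7 \left(931 - -23\right) \left(1561 + \left(931 - -23\right)\right)} = \sqrt{\frac{1199900}{-2347033} + 7 \left(931 + 23\right) \left(1561 + \left(931 + 23\right)\right)} = \sqrt{1199900 \left(- \frac{1}{2347033}\right) + 7 \cdot 954 \left(1561 + 954\right)} = \sqrt{- \frac{92300}{180541} + 7 \cdot 954 \cdot 2515} = \sqrt{- \frac{92300}{180541} + 16795170} = \sqrt{\frac{3032216694670}{180541}} = \frac{\sqrt{547439434272416470}}{180541}$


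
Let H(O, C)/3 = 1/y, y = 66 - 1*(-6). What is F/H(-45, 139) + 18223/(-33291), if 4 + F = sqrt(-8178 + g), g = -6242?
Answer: -3214159/33291 + 48*I*sqrt(3605) ≈ -96.547 + 2882.0*I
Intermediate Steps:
y = 72 (y = 66 + 6 = 72)
F = -4 + 2*I*sqrt(3605) (F = -4 + sqrt(-8178 - 6242) = -4 + sqrt(-14420) = -4 + 2*I*sqrt(3605) ≈ -4.0 + 120.08*I)
H(O, C) = 1/24 (H(O, C) = 3/72 = 3*(1/72) = 1/24)
F/H(-45, 139) + 18223/(-33291) = (-4 + 2*I*sqrt(3605))/(1/24) + 18223/(-33291) = (-4 + 2*I*sqrt(3605))*24 + 18223*(-1/33291) = (-96 + 48*I*sqrt(3605)) - 18223/33291 = -3214159/33291 + 48*I*sqrt(3605)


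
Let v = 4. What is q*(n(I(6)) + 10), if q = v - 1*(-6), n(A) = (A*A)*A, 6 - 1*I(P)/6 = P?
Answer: 100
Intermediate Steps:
I(P) = 36 - 6*P
n(A) = A³ (n(A) = A²*A = A³)
q = 10 (q = 4 - 1*(-6) = 4 + 6 = 10)
q*(n(I(6)) + 10) = 10*((36 - 6*6)³ + 10) = 10*((36 - 36)³ + 10) = 10*(0³ + 10) = 10*(0 + 10) = 10*10 = 100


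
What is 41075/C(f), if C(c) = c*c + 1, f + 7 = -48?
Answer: 41075/3026 ≈ 13.574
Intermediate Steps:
f = -55 (f = -7 - 48 = -55)
C(c) = 1 + c² (C(c) = c² + 1 = 1 + c²)
41075/C(f) = 41075/(1 + (-55)²) = 41075/(1 + 3025) = 41075/3026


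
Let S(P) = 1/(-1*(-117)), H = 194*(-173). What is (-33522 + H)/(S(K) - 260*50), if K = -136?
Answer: 7848828/1520999 ≈ 5.1603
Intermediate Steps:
H = -33562
S(P) = 1/117
(-33522 + H)/(S(K) - 260*50) = (-33522 - 33562)/(1/117 - 260*50) = -67084/(1/117 - 1*13000) = -67084/(1/117 - 13000) = -67084/(-1520999/117) = -67084*(-117/1520999) = 7848828/1520999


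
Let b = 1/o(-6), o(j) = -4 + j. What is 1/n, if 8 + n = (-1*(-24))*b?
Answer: -5/52 ≈ -0.096154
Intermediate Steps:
b = -⅒ (b = 1/(-4 - 6) = 1/(-10) = -⅒ ≈ -0.10000)
n = -52/5 (n = -8 - 1*(-24)*(-⅒) = -8 + 24*(-⅒) = -8 - 12/5 = -52/5 ≈ -10.400)
1/n = 1/(-52/5) = -5/52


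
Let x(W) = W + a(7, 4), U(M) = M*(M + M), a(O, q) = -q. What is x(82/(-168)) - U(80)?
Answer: -1075577/84 ≈ -12804.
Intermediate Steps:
U(M) = 2*M² (U(M) = M*(2*M) = 2*M²)
x(W) = -4 + W (x(W) = W - 1*4 = W - 4 = -4 + W)
x(82/(-168)) - U(80) = (-4 + 82/(-168)) - 2*80² = (-4 + 82*(-1/168)) - 2*6400 = (-4 - 41/84) - 1*12800 = -377/84 - 12800 = -1075577/84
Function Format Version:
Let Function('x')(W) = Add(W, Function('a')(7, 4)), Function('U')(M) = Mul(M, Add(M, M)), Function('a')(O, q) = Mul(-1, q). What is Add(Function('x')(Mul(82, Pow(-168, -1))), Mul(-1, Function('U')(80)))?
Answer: Rational(-1075577, 84) ≈ -12804.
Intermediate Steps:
Function('U')(M) = Mul(2, Pow(M, 2)) (Function('U')(M) = Mul(M, Mul(2, M)) = Mul(2, Pow(M, 2)))
Function('x')(W) = Add(-4, W) (Function('x')(W) = Add(W, Mul(-1, 4)) = Add(W, -4) = Add(-4, W))
Add(Function('x')(Mul(82, Pow(-168, -1))), Mul(-1, Function('U')(80))) = Add(Add(-4, Mul(82, Pow(-168, -1))), Mul(-1, Mul(2, Pow(80, 2)))) = Add(Add(-4, Mul(82, Rational(-1, 168))), Mul(-1, Mul(2, 6400))) = Add(Add(-4, Rational(-41, 84)), Mul(-1, 12800)) = Add(Rational(-377, 84), -12800) = Rational(-1075577, 84)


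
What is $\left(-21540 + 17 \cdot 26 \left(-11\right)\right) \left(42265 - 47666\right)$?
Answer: $142597202$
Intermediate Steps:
$\left(-21540 + 17 \cdot 26 \left(-11\right)\right) \left(42265 - 47666\right) = \left(-21540 + 442 \left(-11\right)\right) \left(-5401\right) = \left(-21540 - 4862\right) \left(-5401\right) = \left(-26402\right) \left(-5401\right) = 142597202$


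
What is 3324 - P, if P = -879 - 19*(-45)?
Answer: 3348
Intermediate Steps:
P = -24 (P = -879 - 1*(-855) = -879 + 855 = -24)
3324 - P = 3324 - 1*(-24) = 3324 + 24 = 3348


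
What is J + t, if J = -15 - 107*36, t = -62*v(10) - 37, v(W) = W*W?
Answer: -10104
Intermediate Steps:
v(W) = W²
t = -6237 (t = -62*10² - 37 = -62*100 - 37 = -6200 - 37 = -6237)
J = -3867 (J = -15 - 3852 = -3867)
J + t = -3867 - 6237 = -10104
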